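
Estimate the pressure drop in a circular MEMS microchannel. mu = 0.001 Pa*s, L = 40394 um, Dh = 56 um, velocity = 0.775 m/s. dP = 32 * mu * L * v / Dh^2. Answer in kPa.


Step 1: Convert to SI: L = 40394e-6 m, Dh = 56e-6 m
Step 2: dP = 32 * 0.001 * 40394e-6 * 0.775 / (56e-6)^2
Step 3: dP = 319442.35 Pa
Step 4: Convert to kPa: dP = 319.44 kPa


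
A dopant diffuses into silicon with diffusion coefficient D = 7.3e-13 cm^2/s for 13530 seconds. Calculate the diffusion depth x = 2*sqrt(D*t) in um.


Step 1: Compute D*t = 7.3e-13 * 13530 = 9.8769e-09 cm^2
Step 2: sqrt(D*t) = 9.93826e-05 cm
Step 3: x = 2 * 9.93826e-05 cm = 1.987652e-04 cm
Step 4: Convert to um (1 cm = 1e4 um): x = 1.988 um


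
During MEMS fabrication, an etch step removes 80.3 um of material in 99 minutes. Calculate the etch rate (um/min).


Step 1: Etch rate = depth / time
Step 2: rate = 80.3 / 99
rate = 0.811 um/min


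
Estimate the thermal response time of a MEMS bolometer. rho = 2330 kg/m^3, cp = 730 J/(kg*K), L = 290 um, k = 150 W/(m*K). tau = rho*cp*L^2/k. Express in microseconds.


Step 1: Convert L to m: L = 290e-6 m
Step 2: L^2 = (290e-6)^2 = 8.41e-08 m^2
Step 3: tau = 2330 * 730 * 8.41e-08 / 150 = 9.5363793e-04 s
Step 4: Convert to microseconds (multiply by 1e6).
tau = 953.638 us


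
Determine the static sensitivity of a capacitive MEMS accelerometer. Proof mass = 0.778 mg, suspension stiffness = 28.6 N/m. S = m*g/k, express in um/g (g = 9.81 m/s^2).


Step 1: Convert mass: m = 0.778 mg = 7.78e-07 kg
Step 2: S = m * g / k = 7.78e-07 * 9.81 / 28.6
Step 3: S = 2.67e-07 m/g
Step 4: Convert to um/g: S = 0.267 um/g


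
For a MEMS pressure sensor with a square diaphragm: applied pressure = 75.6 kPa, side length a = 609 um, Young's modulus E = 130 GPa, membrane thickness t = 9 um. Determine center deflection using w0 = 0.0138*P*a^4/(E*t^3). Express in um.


Step 1: Convert pressure to compatible units (E is in GPa, so P in GPa).
P = 75.6 kPa = 75.6e-6 GPa
Step 2: Compute numerator: 0.0138 * P * a^4.
a^4 = 609^4 = 137552716161
numerator = 0.0138 * 75.6e-6 * 137552716161 = 1.43506e+05
Step 3: Compute denominator: E * t^3 = 130 * 9^3 = 94770
Step 4: w0 = numerator / denominator = 1.43506e+05 / 94770 = 1.5143 um


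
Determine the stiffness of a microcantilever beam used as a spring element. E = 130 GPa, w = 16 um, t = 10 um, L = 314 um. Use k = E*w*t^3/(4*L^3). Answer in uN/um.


Step 1: Convert E to consistent units (1 GPa = 1000 uN/um^2).
E = 130 GPa = 130000 uN/um^2
Step 2: Compute t^3 = 10^3 = 1000
Step 3: Compute L^3 = 314^3 = 30959144
Step 4: k = 130000 * 16 * 1000 / (4 * 30959144)
k = 16.7963 uN/um


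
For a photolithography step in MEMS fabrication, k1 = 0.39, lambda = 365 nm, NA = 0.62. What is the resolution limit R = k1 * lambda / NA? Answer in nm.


Step 1: Identify values: k1 = 0.39, lambda = 365 nm, NA = 0.62
Step 2: R = k1 * lambda / NA
R = 0.39 * 365 / 0.62
R = 229.6 nm


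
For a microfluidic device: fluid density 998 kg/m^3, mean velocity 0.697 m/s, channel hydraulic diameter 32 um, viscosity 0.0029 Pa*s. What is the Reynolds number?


Step 1: Convert Dh to meters: Dh = 32e-6 m
Step 2: Re = rho * v * Dh / mu
Re = 998 * 0.697 * 32e-6 / 0.0029
Re = 7.676


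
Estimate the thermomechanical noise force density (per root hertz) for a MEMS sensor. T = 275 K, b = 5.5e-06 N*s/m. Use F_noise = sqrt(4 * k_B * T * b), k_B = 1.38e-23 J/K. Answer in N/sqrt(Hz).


Step 1: Compute 4 * k_B * T * b
= 4 * 1.38e-23 * 275 * 5.5e-06
= 8.3490e-26 N^2/Hz
Step 2: F_noise = sqrt(8.3490e-26)
F_noise = 2.89e-13 N/sqrt(Hz)


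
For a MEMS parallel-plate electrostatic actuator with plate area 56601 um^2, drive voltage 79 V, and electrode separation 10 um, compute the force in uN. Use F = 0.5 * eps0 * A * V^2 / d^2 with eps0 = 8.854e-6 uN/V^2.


Step 1: Identify parameters.
eps0 = 8.854e-6 uN/V^2, A = 56601 um^2, V = 79 V, d = 10 um
Step 2: Compute V^2 = 79^2 = 6241
Step 3: Compute d^2 = 10^2 = 100
Step 4: F = 0.5 * 8.854e-6 * 56601 * 6241 / 100
F = 15.638 uN


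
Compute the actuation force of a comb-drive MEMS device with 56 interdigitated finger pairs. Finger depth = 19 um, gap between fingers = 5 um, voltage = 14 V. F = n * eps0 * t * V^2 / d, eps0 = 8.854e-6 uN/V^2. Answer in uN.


Step 1: Parameters: n=56, eps0=8.854e-6 uN/V^2, t=19 um, V=14 V, d=5 um
Step 2: V^2 = 196
Step 3: F = 56 * 8.854e-6 * 19 * 196 / 5
F = 0.369 uN


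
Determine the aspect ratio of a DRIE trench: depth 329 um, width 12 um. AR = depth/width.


Step 1: AR = depth / width
Step 2: AR = 329 / 12
AR = 27.4


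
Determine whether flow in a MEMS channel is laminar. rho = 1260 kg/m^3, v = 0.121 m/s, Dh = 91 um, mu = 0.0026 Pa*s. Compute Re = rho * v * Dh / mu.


Step 1: Convert Dh to meters: Dh = 91e-6 m
Step 2: Re = rho * v * Dh / mu
Re = 1260 * 0.121 * 91e-6 / 0.0026
Re = 5.336
Since Re = 5.336 is below ~2300, the flow is laminar.


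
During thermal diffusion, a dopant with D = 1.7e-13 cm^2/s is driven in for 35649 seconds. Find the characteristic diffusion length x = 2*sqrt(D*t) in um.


Step 1: Compute D*t = 1.7e-13 * 35649 = 6.06033e-09 cm^2
Step 2: sqrt(D*t) = 7.78481e-05 cm
Step 3: x = 2 * 7.78481e-05 cm = 1.556962e-04 cm
Step 4: Convert to um (1 cm = 1e4 um): x = 1.557 um


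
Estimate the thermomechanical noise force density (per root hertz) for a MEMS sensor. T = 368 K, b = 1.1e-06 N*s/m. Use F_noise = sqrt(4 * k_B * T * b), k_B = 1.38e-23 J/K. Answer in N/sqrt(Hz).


Step 1: Compute 4 * k_B * T * b
= 4 * 1.38e-23 * 368 * 1.1e-06
= 2.2345e-26 N^2/Hz
Step 2: F_noise = sqrt(2.2345e-26)
F_noise = 1.49e-13 N/sqrt(Hz)


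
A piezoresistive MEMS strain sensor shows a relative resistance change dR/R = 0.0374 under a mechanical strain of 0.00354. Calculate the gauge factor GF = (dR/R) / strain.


Step 1: Identify values.
dR/R = 0.0374, strain = 0.00354
Step 2: GF = (dR/R) / strain = 0.0374 / 0.00354
GF = 10.6


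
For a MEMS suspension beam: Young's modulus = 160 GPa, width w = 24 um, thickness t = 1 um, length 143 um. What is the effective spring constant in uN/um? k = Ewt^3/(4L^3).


Step 1: Convert E to consistent units (1 GPa = 1000 uN/um^2).
E = 160 GPa = 160000 uN/um^2
Step 2: Compute t^3 = 1^3 = 1
Step 3: Compute L^3 = 143^3 = 2924207
Step 4: k = 160000 * 24 * 1 / (4 * 2924207)
k = 0.3283 uN/um


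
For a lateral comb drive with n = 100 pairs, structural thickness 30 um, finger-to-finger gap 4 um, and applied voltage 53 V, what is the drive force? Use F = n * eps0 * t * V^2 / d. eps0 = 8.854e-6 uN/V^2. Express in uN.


Step 1: Parameters: n=100, eps0=8.854e-6 uN/V^2, t=30 um, V=53 V, d=4 um
Step 2: V^2 = 2809
Step 3: F = 100 * 8.854e-6 * 30 * 2809 / 4
F = 18.653 uN


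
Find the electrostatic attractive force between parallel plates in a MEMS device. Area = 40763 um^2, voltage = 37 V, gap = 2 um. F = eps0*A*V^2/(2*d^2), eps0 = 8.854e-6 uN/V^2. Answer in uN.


Step 1: Identify parameters.
eps0 = 8.854e-6 uN/V^2, A = 40763 um^2, V = 37 V, d = 2 um
Step 2: Compute V^2 = 37^2 = 1369
Step 3: Compute d^2 = 2^2 = 4
Step 4: F = 0.5 * 8.854e-6 * 40763 * 1369 / 4
F = 61.762 uN


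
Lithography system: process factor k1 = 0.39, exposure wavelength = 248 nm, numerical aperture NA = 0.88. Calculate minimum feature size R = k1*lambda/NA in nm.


Step 1: Identify values: k1 = 0.39, lambda = 248 nm, NA = 0.88
Step 2: R = k1 * lambda / NA
R = 0.39 * 248 / 0.88
R = 109.9 nm


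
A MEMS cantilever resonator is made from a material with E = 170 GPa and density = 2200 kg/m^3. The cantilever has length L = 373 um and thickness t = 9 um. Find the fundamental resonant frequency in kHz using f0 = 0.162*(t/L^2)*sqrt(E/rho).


Step 1: Convert units to SI.
t_SI = 9e-6 m, L_SI = 373e-6 m
Step 2: Calculate sqrt(E/rho).
sqrt(170e9 / 2200) = 8790.49 m/s
Step 3: Compute f0.
f0 = 0.162 * 9e-6 / (373e-6)^2 * 8790.49 = 92119.8 Hz = 92.12 kHz


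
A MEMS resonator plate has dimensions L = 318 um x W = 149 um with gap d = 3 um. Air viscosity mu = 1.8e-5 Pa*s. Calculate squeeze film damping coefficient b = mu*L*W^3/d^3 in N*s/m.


Step 1: Convert to SI.
L = 318e-6 m, W = 149e-6 m, d = 3e-6 m
Step 2: W^3 = (149e-6)^3 = 3.31e-12 m^3
Step 3: d^3 = (3e-6)^3 = 2.70e-17 m^3
Step 4: b = 1.8e-5 * 318e-6 * 3.31e-12 / 2.70e-17
b = 7.01e-04 N*s/m


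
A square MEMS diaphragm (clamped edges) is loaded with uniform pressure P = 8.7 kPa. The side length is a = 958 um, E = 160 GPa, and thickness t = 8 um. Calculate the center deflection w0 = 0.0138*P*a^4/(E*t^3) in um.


Step 1: Convert pressure to compatible units (E is in GPa, so P in GPa).
P = 8.7 kPa = 8.7e-6 GPa
Step 2: Compute numerator: 0.0138 * P * a^4.
a^4 = 958^4 = 842290759696
numerator = 0.0138 * 8.7e-6 * 842290759696 = 1.011254e+05
Step 3: Compute denominator: E * t^3 = 160 * 8^3 = 81920
Step 4: w0 = numerator / denominator = 1.011254e+05 / 81920 = 1.2344 um


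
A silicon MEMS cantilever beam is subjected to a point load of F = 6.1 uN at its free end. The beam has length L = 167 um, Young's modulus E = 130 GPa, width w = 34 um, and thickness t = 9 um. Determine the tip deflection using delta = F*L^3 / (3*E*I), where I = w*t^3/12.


Step 1: Calculate the second moment of area.
I = w * t^3 / 12 = 34 * 9^3 / 12 = 2065.5 um^4
Step 2: Convert E to consistent units (1 GPa = 1000 uN/um^2).
E = 130 GPa = 130000 uN/um^2
Step 3: Calculate tip deflection.
delta = F * L^3 / (3 * E * I)
delta = 6.1 * 167^3 / (3 * 130000 * 2065.5)
delta = 0.0353 um


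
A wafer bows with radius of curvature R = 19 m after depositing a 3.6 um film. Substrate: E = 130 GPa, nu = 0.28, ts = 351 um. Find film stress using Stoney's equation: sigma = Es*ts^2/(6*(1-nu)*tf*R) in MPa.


Step 1: Compute numerator: Es * ts^2 = 130 * 351^2 = 16016130 (GPa*um^2)
Step 2: Compute denominator (R in um): 6*(1-nu)*tf*R = 6*0.72*3.6*19e6 = 295488000.0 (um^2)
Step 3: sigma (GPa) = 16016130 / 295488000.0 = 5.4202e-02 GPa
Step 4: Convert to MPa (x1000): sigma = 54.2 MPa


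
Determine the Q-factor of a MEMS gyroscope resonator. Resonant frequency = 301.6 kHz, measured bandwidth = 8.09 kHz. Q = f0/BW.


Step 1: Q = f0 / bandwidth
Step 2: Q = 301.6 / 8.09
Q = 37.3


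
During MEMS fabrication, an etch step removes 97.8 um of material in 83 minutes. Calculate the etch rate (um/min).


Step 1: Etch rate = depth / time
Step 2: rate = 97.8 / 83
rate = 1.178 um/min


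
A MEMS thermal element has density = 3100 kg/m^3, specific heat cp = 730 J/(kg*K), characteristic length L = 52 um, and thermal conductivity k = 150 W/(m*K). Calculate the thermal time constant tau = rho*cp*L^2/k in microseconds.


Step 1: Convert L to m: L = 52e-6 m
Step 2: L^2 = (52e-6)^2 = 2.704e-09 m^2
Step 3: tau = 3100 * 730 * 2.704e-09 / 150 = 4.079435e-05 s
Step 4: Convert to microseconds (multiply by 1e6).
tau = 40.794 us


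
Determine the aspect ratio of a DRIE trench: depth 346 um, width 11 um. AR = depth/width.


Step 1: AR = depth / width
Step 2: AR = 346 / 11
AR = 31.5


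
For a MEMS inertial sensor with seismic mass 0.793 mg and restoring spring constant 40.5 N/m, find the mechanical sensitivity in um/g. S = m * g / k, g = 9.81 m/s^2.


Step 1: Convert mass: m = 0.793 mg = 7.93e-07 kg
Step 2: S = m * g / k = 7.93e-07 * 9.81 / 40.5
Step 3: S = 1.92e-07 m/g
Step 4: Convert to um/g: S = 0.192 um/g


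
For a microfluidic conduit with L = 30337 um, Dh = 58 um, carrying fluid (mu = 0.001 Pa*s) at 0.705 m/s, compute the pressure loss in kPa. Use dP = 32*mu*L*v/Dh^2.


Step 1: Convert to SI: L = 30337e-6 m, Dh = 58e-6 m
Step 2: dP = 32 * 0.001 * 30337e-6 * 0.705 / (58e-6)^2
Step 3: dP = 203449.08 Pa
Step 4: Convert to kPa: dP = 203.45 kPa


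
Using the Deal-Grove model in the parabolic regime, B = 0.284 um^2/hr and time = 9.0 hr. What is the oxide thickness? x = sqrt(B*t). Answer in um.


Step 1: Compute B*t = 0.284 * 9.0 = 2.556
Step 2: x = sqrt(2.556)
x = 1.599 um


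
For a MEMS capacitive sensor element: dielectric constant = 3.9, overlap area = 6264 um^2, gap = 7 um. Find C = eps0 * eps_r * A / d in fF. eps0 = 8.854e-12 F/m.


Step 1: Convert area to m^2: A = 6264e-12 m^2
Step 2: Convert gap to m: d = 7e-6 m
Step 3: C = eps0 * eps_r * A / d
C = 8.854e-12 * 3.9 * 6264e-12 / 7e-6
Step 4: Convert to fF (multiply by 1e15).
C = 30.9 fF


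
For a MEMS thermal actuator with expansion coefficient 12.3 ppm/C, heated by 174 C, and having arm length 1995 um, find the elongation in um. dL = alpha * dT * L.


Step 1: Convert CTE: alpha = 12.3 ppm/C = 12.3e-6 /C
Step 2: dL = 12.3e-6 * 174 * 1995
dL = 4.2697 um


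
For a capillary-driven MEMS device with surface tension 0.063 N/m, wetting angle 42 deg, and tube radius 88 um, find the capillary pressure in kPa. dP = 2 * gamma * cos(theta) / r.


Step 1: cos(42 deg) = 0.7431
Step 2: Convert r to m: r = 88e-6 m
Step 3: dP = 2 * 0.063 * 0.7431 / 88e-6 = 1064.0 Pa
Step 4: Convert Pa to kPa (divide by 1000).
dP = 1.06 kPa


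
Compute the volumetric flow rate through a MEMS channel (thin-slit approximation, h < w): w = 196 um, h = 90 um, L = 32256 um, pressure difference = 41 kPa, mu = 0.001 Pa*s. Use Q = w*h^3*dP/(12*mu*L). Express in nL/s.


Step 1: Convert all dimensions to SI (meters).
w = 196e-6 m, h = 90e-6 m, L = 32256e-6 m, dP = 41e3 Pa
Step 2: Q = w * h^3 * dP / (12 * mu * L)
Q = 196e-6 * (90e-6)^3 * 41e3 / (12 * 0.001 * 32256e-6) = 1.513476562e-08 m^3/s
Step 3: Convert Q from m^3/s to nL/s (1 m^3 = 1e12 nL, so multiply by 1e12).
Q = 15134.766 nL/s


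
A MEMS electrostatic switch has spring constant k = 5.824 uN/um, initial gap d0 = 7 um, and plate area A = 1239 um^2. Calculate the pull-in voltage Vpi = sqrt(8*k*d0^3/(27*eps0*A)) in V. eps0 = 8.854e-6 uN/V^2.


Step 1: Compute numerator: 8 * k * d0^3 = 8 * 5.824 * 7^3 = 15981.056
Step 2: Compute denominator: 27 * eps0 * A = 27 * 8.854e-6 * 1239 = 0.296193
Step 3: Vpi = sqrt(15981.056 / 0.296193)
Vpi = 232.28 V


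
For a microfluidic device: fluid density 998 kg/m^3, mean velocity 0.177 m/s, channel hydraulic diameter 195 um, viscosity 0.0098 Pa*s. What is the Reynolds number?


Step 1: Convert Dh to meters: Dh = 195e-6 m
Step 2: Re = rho * v * Dh / mu
Re = 998 * 0.177 * 195e-6 / 0.0098
Re = 3.515


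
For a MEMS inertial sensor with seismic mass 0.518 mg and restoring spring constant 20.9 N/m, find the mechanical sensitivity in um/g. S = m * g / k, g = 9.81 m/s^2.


Step 1: Convert mass: m = 0.518 mg = 5.18e-07 kg
Step 2: S = m * g / k = 5.18e-07 * 9.81 / 20.9
Step 3: S = 2.43e-07 m/g
Step 4: Convert to um/g: S = 0.243 um/g


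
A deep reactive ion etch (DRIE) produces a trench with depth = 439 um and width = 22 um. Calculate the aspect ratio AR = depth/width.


Step 1: AR = depth / width
Step 2: AR = 439 / 22
AR = 20.0


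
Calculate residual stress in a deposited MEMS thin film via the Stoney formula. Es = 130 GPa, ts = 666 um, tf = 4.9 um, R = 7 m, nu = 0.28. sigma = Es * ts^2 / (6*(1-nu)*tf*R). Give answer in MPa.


Step 1: Compute numerator: Es * ts^2 = 130 * 666^2 = 57662280 (GPa*um^2)
Step 2: Compute denominator (R in um): 6*(1-nu)*tf*R = 6*0.72*4.9*7e6 = 148176000.0 (um^2)
Step 3: sigma (GPa) = 57662280 / 148176000.0 = 3.89147e-01 GPa
Step 4: Convert to MPa (x1000): sigma = 389.1 MPa


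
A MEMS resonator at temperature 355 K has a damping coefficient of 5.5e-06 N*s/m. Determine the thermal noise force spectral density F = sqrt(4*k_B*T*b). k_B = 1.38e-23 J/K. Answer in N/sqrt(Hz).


Step 1: Compute 4 * k_B * T * b
= 4 * 1.38e-23 * 355 * 5.5e-06
= 1.0778e-25 N^2/Hz
Step 2: F_noise = sqrt(1.0778e-25)
F_noise = 3.28e-13 N/sqrt(Hz)


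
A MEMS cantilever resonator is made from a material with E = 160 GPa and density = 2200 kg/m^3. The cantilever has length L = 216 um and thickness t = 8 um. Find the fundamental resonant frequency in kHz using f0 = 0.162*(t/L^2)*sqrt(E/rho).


Step 1: Convert units to SI.
t_SI = 8e-6 m, L_SI = 216e-6 m
Step 2: Calculate sqrt(E/rho).
sqrt(160e9 / 2200) = 8528.03 m/s
Step 3: Compute f0.
f0 = 0.162 * 8e-6 / (216e-6)^2 * 8528.03 = 236889.7 Hz = 236.89 kHz


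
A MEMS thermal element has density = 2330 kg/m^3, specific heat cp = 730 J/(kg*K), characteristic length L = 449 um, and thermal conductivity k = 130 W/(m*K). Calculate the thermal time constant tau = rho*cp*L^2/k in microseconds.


Step 1: Convert L to m: L = 449e-6 m
Step 2: L^2 = (449e-6)^2 = 2.01601e-07 m^2
Step 3: tau = 2330 * 730 * 2.01601e-07 / 130 = 2.63771647e-03 s
Step 4: Convert to microseconds (multiply by 1e6).
tau = 2637.716 us


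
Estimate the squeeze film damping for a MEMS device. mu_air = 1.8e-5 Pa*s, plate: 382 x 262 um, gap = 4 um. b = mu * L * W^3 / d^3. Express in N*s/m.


Step 1: Convert to SI.
L = 382e-6 m, W = 262e-6 m, d = 4e-6 m
Step 2: W^3 = (262e-6)^3 = 1.80e-11 m^3
Step 3: d^3 = (4e-6)^3 = 6.40e-17 m^3
Step 4: b = 1.8e-5 * 382e-6 * 1.80e-11 / 6.40e-17
b = 1.93e-03 N*s/m


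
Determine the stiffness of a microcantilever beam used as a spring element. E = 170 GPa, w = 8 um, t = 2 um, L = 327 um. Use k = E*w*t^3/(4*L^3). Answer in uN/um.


Step 1: Convert E to consistent units (1 GPa = 1000 uN/um^2).
E = 170 GPa = 170000 uN/um^2
Step 2: Compute t^3 = 2^3 = 8
Step 3: Compute L^3 = 327^3 = 34965783
Step 4: k = 170000 * 8 * 8 / (4 * 34965783)
k = 0.0778 uN/um


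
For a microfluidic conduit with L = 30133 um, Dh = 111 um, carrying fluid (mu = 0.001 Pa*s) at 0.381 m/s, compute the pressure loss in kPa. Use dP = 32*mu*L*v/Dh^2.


Step 1: Convert to SI: L = 30133e-6 m, Dh = 111e-6 m
Step 2: dP = 32 * 0.001 * 30133e-6 * 0.381 / (111e-6)^2
Step 3: dP = 29817.51 Pa
Step 4: Convert to kPa: dP = 29.82 kPa


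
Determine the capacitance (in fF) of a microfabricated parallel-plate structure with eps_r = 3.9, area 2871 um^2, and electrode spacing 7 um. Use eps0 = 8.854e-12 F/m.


Step 1: Convert area to m^2: A = 2871e-12 m^2
Step 2: Convert gap to m: d = 7e-6 m
Step 3: C = eps0 * eps_r * A / d
C = 8.854e-12 * 3.9 * 2871e-12 / 7e-6
Step 4: Convert to fF (multiply by 1e15).
C = 14.16 fF


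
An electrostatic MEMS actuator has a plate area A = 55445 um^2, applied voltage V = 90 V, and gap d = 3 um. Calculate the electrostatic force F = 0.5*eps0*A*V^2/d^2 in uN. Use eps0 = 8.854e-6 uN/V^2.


Step 1: Identify parameters.
eps0 = 8.854e-6 uN/V^2, A = 55445 um^2, V = 90 V, d = 3 um
Step 2: Compute V^2 = 90^2 = 8100
Step 3: Compute d^2 = 3^2 = 9
Step 4: F = 0.5 * 8.854e-6 * 55445 * 8100 / 9
F = 220.91 uN


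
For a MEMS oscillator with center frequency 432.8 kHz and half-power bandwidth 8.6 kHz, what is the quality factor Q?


Step 1: Q = f0 / bandwidth
Step 2: Q = 432.8 / 8.6
Q = 50.3


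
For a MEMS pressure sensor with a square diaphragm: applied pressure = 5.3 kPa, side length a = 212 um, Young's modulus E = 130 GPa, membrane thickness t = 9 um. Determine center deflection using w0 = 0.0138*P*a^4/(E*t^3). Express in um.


Step 1: Convert pressure to compatible units (E is in GPa, so P in GPa).
P = 5.3 kPa = 5.3e-6 GPa
Step 2: Compute numerator: 0.0138 * P * a^4.
a^4 = 212^4 = 2019963136
numerator = 0.0138 * 5.3e-6 * 2019963136 = 1.477e+02
Step 3: Compute denominator: E * t^3 = 130 * 9^3 = 94770
Step 4: w0 = numerator / denominator = 1.477e+02 / 94770 = 0.0016 um


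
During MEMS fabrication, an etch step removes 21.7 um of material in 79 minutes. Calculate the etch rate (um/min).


Step 1: Etch rate = depth / time
Step 2: rate = 21.7 / 79
rate = 0.275 um/min


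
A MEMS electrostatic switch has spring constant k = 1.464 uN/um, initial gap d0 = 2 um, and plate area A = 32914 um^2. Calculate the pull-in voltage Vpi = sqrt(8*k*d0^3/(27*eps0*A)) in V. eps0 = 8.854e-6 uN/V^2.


Step 1: Compute numerator: 8 * k * d0^3 = 8 * 1.464 * 2^3 = 93.696
Step 2: Compute denominator: 27 * eps0 * A = 27 * 8.854e-6 * 32914 = 7.868355
Step 3: Vpi = sqrt(93.696 / 7.868355)
Vpi = 3.45 V


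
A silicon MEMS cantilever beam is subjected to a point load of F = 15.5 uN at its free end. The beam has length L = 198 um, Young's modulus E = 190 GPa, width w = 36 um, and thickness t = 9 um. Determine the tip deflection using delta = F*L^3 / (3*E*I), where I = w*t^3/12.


Step 1: Calculate the second moment of area.
I = w * t^3 / 12 = 36 * 9^3 / 12 = 2187.0 um^4
Step 2: Convert E to consistent units (1 GPa = 1000 uN/um^2).
E = 190 GPa = 190000 uN/um^2
Step 3: Calculate tip deflection.
delta = F * L^3 / (3 * E * I)
delta = 15.5 * 198^3 / (3 * 190000 * 2187.0)
delta = 0.0965 um


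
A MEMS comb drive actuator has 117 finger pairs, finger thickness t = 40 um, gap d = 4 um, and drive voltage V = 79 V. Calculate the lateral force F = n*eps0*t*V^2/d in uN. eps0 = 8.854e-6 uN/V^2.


Step 1: Parameters: n=117, eps0=8.854e-6 uN/V^2, t=40 um, V=79 V, d=4 um
Step 2: V^2 = 6241
Step 3: F = 117 * 8.854e-6 * 40 * 6241 / 4
F = 64.652 uN


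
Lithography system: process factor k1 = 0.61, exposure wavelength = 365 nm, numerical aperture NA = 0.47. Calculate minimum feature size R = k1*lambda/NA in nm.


Step 1: Identify values: k1 = 0.61, lambda = 365 nm, NA = 0.47
Step 2: R = k1 * lambda / NA
R = 0.61 * 365 / 0.47
R = 473.7 nm


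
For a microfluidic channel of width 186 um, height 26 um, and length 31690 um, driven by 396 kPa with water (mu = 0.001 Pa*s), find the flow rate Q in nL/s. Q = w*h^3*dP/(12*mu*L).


Step 1: Convert all dimensions to SI (meters).
w = 186e-6 m, h = 26e-6 m, L = 31690e-6 m, dP = 396e3 Pa
Step 2: Q = w * h^3 * dP / (12 * mu * L)
Q = 186e-6 * (26e-6)^3 * 396e3 / (12 * 0.001 * 31690e-6) = 3.40427542e-09 m^3/s
Step 3: Convert Q from m^3/s to nL/s (1 m^3 = 1e12 nL, so multiply by 1e12).
Q = 3404.275 nL/s


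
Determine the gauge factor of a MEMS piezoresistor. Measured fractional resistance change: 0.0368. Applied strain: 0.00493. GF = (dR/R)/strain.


Step 1: Identify values.
dR/R = 0.0368, strain = 0.00493
Step 2: GF = (dR/R) / strain = 0.0368 / 0.00493
GF = 7.5


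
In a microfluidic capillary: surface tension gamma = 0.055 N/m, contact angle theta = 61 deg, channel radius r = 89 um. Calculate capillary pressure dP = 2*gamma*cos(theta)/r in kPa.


Step 1: cos(61 deg) = 0.4848
Step 2: Convert r to m: r = 89e-6 m
Step 3: dP = 2 * 0.055 * 0.4848 / 89e-6 = 599.2 Pa
Step 4: Convert Pa to kPa (divide by 1000).
dP = 0.6 kPa


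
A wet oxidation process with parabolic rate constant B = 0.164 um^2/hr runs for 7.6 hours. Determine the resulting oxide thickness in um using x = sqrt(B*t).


Step 1: Compute B*t = 0.164 * 7.6 = 1.2464
Step 2: x = sqrt(1.2464)
x = 1.116 um


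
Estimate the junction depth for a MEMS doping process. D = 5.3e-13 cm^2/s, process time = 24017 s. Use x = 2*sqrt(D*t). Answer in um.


Step 1: Compute D*t = 5.3e-13 * 24017 = 1.272901e-08 cm^2
Step 2: sqrt(D*t) = 1.12823e-04 cm
Step 3: x = 2 * 1.12823e-04 cm = 2.25646e-04 cm
Step 4: Convert to um (1 cm = 1e4 um): x = 2.256 um


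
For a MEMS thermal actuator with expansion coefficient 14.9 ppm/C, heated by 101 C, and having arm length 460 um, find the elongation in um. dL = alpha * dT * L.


Step 1: Convert CTE: alpha = 14.9 ppm/C = 14.9e-6 /C
Step 2: dL = 14.9e-6 * 101 * 460
dL = 0.6923 um


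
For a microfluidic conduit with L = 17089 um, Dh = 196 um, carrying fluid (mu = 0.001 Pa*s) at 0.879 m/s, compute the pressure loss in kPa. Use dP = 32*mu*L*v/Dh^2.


Step 1: Convert to SI: L = 17089e-6 m, Dh = 196e-6 m
Step 2: dP = 32 * 0.001 * 17089e-6 * 0.879 / (196e-6)^2
Step 3: dP = 12512.48 Pa
Step 4: Convert to kPa: dP = 12.51 kPa


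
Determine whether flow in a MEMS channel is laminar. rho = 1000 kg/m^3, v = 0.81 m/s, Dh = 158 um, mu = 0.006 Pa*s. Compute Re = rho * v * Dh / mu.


Step 1: Convert Dh to meters: Dh = 158e-6 m
Step 2: Re = rho * v * Dh / mu
Re = 1000 * 0.81 * 158e-6 / 0.006
Re = 21.33
Since Re = 21.33 is below ~2300, the flow is laminar.


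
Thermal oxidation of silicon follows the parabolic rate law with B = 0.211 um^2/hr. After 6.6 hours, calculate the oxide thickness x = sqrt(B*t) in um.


Step 1: Compute B*t = 0.211 * 6.6 = 1.3926
Step 2: x = sqrt(1.3926)
x = 1.18 um


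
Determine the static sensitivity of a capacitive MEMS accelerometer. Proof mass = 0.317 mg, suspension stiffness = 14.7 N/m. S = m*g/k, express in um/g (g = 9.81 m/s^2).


Step 1: Convert mass: m = 0.317 mg = 3.17e-07 kg
Step 2: S = m * g / k = 3.17e-07 * 9.81 / 14.7
Step 3: S = 2.12e-07 m/g
Step 4: Convert to um/g: S = 0.212 um/g


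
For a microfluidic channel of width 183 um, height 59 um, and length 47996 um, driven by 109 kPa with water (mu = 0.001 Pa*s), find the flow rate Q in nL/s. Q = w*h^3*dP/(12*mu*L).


Step 1: Convert all dimensions to SI (meters).
w = 183e-6 m, h = 59e-6 m, L = 47996e-6 m, dP = 109e3 Pa
Step 2: Q = w * h^3 * dP / (12 * mu * L)
Q = 183e-6 * (59e-6)^3 * 109e3 / (12 * 0.001 * 47996e-6) = 7.1129103e-09 m^3/s
Step 3: Convert Q from m^3/s to nL/s (1 m^3 = 1e12 nL, so multiply by 1e12).
Q = 7112.91 nL/s


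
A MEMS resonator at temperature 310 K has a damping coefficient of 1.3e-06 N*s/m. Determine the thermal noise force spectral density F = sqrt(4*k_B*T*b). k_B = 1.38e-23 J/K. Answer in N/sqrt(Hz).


Step 1: Compute 4 * k_B * T * b
= 4 * 1.38e-23 * 310 * 1.3e-06
= 2.2246e-26 N^2/Hz
Step 2: F_noise = sqrt(2.2246e-26)
F_noise = 1.49e-13 N/sqrt(Hz)


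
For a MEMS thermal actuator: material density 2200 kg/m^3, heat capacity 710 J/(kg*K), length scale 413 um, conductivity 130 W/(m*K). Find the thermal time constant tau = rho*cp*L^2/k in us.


Step 1: Convert L to m: L = 413e-6 m
Step 2: L^2 = (413e-6)^2 = 1.70569e-07 m^2
Step 3: tau = 2200 * 710 * 1.70569e-07 / 130 = 2.04945214e-03 s
Step 4: Convert to microseconds (multiply by 1e6).
tau = 2049.452 us


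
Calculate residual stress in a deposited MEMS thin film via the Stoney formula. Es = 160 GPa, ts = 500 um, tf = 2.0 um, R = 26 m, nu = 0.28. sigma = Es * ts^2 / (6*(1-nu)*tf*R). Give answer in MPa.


Step 1: Compute numerator: Es * ts^2 = 160 * 500^2 = 40000000 (GPa*um^2)
Step 2: Compute denominator (R in um): 6*(1-nu)*tf*R = 6*0.72*2.0*26e6 = 224640000.0 (um^2)
Step 3: sigma (GPa) = 40000000 / 224640000.0 = 1.78063e-01 GPa
Step 4: Convert to MPa (x1000): sigma = 178.1 MPa


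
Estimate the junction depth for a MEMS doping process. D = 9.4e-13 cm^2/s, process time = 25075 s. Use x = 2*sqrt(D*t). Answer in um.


Step 1: Compute D*t = 9.4e-13 * 25075 = 2.35705e-08 cm^2
Step 2: sqrt(D*t) = 1.53527e-04 cm
Step 3: x = 2 * 1.53527e-04 cm = 3.07054e-04 cm
Step 4: Convert to um (1 cm = 1e4 um): x = 3.071 um


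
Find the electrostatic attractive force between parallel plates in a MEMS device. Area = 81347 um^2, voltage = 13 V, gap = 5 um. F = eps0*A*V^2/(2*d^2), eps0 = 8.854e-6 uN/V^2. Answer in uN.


Step 1: Identify parameters.
eps0 = 8.854e-6 uN/V^2, A = 81347 um^2, V = 13 V, d = 5 um
Step 2: Compute V^2 = 13^2 = 169
Step 3: Compute d^2 = 5^2 = 25
Step 4: F = 0.5 * 8.854e-6 * 81347 * 169 / 25
F = 2.434 uN


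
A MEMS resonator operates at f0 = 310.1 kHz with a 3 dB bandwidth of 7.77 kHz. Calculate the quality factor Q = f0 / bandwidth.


Step 1: Q = f0 / bandwidth
Step 2: Q = 310.1 / 7.77
Q = 39.9


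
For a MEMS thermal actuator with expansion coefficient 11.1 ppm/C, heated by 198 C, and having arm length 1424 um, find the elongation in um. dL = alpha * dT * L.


Step 1: Convert CTE: alpha = 11.1 ppm/C = 11.1e-6 /C
Step 2: dL = 11.1e-6 * 198 * 1424
dL = 3.1297 um


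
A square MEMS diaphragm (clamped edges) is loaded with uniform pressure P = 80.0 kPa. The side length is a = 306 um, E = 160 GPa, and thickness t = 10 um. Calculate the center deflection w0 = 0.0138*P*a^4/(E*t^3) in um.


Step 1: Convert pressure to compatible units (E is in GPa, so P in GPa).
P = 80.0 kPa = 80.0e-6 GPa
Step 2: Compute numerator: 0.0138 * P * a^4.
a^4 = 306^4 = 8767700496
numerator = 0.0138 * 80.0e-6 * 8767700496 = 9.6795e+03
Step 3: Compute denominator: E * t^3 = 160 * 10^3 = 160000
Step 4: w0 = numerator / denominator = 9.6795e+03 / 160000 = 0.0605 um


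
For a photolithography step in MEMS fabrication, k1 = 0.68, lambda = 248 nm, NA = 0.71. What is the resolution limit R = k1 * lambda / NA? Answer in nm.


Step 1: Identify values: k1 = 0.68, lambda = 248 nm, NA = 0.71
Step 2: R = k1 * lambda / NA
R = 0.68 * 248 / 0.71
R = 237.5 nm


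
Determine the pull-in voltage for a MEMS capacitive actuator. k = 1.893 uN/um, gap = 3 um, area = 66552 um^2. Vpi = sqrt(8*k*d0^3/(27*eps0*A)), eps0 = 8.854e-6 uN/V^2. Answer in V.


Step 1: Compute numerator: 8 * k * d0^3 = 8 * 1.893 * 3^3 = 408.888
Step 2: Compute denominator: 27 * eps0 * A = 27 * 8.854e-6 * 66552 = 15.909788
Step 3: Vpi = sqrt(408.888 / 15.909788)
Vpi = 5.07 V


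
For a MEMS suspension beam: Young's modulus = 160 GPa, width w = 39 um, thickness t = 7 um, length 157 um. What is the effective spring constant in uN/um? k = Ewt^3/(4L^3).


Step 1: Convert E to consistent units (1 GPa = 1000 uN/um^2).
E = 160 GPa = 160000 uN/um^2
Step 2: Compute t^3 = 7^3 = 343
Step 3: Compute L^3 = 157^3 = 3869893
Step 4: k = 160000 * 39 * 343 / (4 * 3869893)
k = 138.2674 uN/um


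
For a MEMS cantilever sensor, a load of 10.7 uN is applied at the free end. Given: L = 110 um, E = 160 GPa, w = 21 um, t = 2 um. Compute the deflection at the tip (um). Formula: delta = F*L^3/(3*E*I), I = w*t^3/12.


Step 1: Calculate the second moment of area.
I = w * t^3 / 12 = 21 * 2^3 / 12 = 14.0 um^4
Step 2: Convert E to consistent units (1 GPa = 1000 uN/um^2).
E = 160 GPa = 160000 uN/um^2
Step 3: Calculate tip deflection.
delta = F * L^3 / (3 * E * I)
delta = 10.7 * 110^3 / (3 * 160000 * 14.0)
delta = 2.1193 um


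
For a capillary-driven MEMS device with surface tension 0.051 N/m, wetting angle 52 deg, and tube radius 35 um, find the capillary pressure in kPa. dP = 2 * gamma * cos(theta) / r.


Step 1: cos(52 deg) = 0.6157
Step 2: Convert r to m: r = 35e-6 m
Step 3: dP = 2 * 0.051 * 0.6157 / 35e-6 = 1794.3 Pa
Step 4: Convert Pa to kPa (divide by 1000).
dP = 1.79 kPa


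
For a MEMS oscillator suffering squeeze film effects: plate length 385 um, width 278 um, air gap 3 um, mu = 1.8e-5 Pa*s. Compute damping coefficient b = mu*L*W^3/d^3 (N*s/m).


Step 1: Convert to SI.
L = 385e-6 m, W = 278e-6 m, d = 3e-6 m
Step 2: W^3 = (278e-6)^3 = 2.15e-11 m^3
Step 3: d^3 = (3e-6)^3 = 2.70e-17 m^3
Step 4: b = 1.8e-5 * 385e-6 * 2.15e-11 / 2.70e-17
b = 5.51e-03 N*s/m


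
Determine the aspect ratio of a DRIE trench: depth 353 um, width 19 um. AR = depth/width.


Step 1: AR = depth / width
Step 2: AR = 353 / 19
AR = 18.6


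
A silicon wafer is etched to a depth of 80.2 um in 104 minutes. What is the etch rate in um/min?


Step 1: Etch rate = depth / time
Step 2: rate = 80.2 / 104
rate = 0.771 um/min


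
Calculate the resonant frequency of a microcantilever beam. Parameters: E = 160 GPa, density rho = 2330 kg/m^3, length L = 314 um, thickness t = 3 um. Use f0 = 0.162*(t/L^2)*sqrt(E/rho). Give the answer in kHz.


Step 1: Convert units to SI.
t_SI = 3e-6 m, L_SI = 314e-6 m
Step 2: Calculate sqrt(E/rho).
sqrt(160e9 / 2330) = 8286.71 m/s
Step 3: Compute f0.
f0 = 0.162 * 3e-6 / (314e-6)^2 * 8286.71 = 40846.9 Hz = 40.85 kHz


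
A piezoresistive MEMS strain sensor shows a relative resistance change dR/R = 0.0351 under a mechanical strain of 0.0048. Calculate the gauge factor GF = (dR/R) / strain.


Step 1: Identify values.
dR/R = 0.0351, strain = 0.0048
Step 2: GF = (dR/R) / strain = 0.0351 / 0.0048
GF = 7.3


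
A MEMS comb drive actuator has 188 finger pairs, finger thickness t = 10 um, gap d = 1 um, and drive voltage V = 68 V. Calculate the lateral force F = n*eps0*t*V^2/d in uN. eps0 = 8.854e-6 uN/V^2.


Step 1: Parameters: n=188, eps0=8.854e-6 uN/V^2, t=10 um, V=68 V, d=1 um
Step 2: V^2 = 4624
Step 3: F = 188 * 8.854e-6 * 10 * 4624 / 1
F = 76.969 uN


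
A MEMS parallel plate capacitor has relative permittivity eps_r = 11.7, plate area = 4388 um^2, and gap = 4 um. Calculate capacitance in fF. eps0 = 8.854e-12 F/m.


Step 1: Convert area to m^2: A = 4388e-12 m^2
Step 2: Convert gap to m: d = 4e-6 m
Step 3: C = eps0 * eps_r * A / d
C = 8.854e-12 * 11.7 * 4388e-12 / 4e-6
Step 4: Convert to fF (multiply by 1e15).
C = 113.64 fF


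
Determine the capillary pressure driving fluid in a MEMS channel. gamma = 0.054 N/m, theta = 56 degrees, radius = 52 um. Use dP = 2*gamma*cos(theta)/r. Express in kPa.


Step 1: cos(56 deg) = 0.5592
Step 2: Convert r to m: r = 52e-6 m
Step 3: dP = 2 * 0.054 * 0.5592 / 52e-6 = 1161.4 Pa
Step 4: Convert Pa to kPa (divide by 1000).
dP = 1.16 kPa


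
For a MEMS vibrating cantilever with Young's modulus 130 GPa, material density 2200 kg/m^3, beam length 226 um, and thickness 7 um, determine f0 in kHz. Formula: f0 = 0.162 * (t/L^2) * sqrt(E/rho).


Step 1: Convert units to SI.
t_SI = 7e-6 m, L_SI = 226e-6 m
Step 2: Calculate sqrt(E/rho).
sqrt(130e9 / 2200) = 7687.06 m/s
Step 3: Compute f0.
f0 = 0.162 * 7e-6 / (226e-6)^2 * 7687.06 = 170669.7 Hz = 170.67 kHz


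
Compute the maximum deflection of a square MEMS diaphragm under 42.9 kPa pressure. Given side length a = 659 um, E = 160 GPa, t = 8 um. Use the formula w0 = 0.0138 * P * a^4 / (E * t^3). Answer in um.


Step 1: Convert pressure to compatible units (E is in GPa, so P in GPa).
P = 42.9 kPa = 42.9e-6 GPa
Step 2: Compute numerator: 0.0138 * P * a^4.
a^4 = 659^4 = 188599986961
numerator = 0.0138 * 42.9e-6 * 188599986961 = 1.11655e+05
Step 3: Compute denominator: E * t^3 = 160 * 8^3 = 81920
Step 4: w0 = numerator / denominator = 1.11655e+05 / 81920 = 1.363 um


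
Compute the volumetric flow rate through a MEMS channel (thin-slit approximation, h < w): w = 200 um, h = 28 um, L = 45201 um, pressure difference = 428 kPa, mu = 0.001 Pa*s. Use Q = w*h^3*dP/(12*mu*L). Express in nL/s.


Step 1: Convert all dimensions to SI (meters).
w = 200e-6 m, h = 28e-6 m, L = 45201e-6 m, dP = 428e3 Pa
Step 2: Q = w * h^3 * dP / (12 * mu * L)
Q = 200e-6 * (28e-6)^3 * 428e3 / (12 * 0.001 * 45201e-6) = 3.46432454e-09 m^3/s
Step 3: Convert Q from m^3/s to nL/s (1 m^3 = 1e12 nL, so multiply by 1e12).
Q = 3464.325 nL/s


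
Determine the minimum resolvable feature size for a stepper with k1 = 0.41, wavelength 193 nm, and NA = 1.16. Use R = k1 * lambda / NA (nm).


Step 1: Identify values: k1 = 0.41, lambda = 193 nm, NA = 1.16
Step 2: R = k1 * lambda / NA
R = 0.41 * 193 / 1.16
R = 68.2 nm


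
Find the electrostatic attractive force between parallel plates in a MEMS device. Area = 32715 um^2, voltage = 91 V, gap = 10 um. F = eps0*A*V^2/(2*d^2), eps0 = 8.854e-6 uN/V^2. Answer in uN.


Step 1: Identify parameters.
eps0 = 8.854e-6 uN/V^2, A = 32715 um^2, V = 91 V, d = 10 um
Step 2: Compute V^2 = 91^2 = 8281
Step 3: Compute d^2 = 10^2 = 100
Step 4: F = 0.5 * 8.854e-6 * 32715 * 8281 / 100
F = 11.993 uN


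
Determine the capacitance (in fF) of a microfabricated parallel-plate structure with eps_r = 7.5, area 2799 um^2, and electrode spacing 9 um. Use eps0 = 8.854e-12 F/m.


Step 1: Convert area to m^2: A = 2799e-12 m^2
Step 2: Convert gap to m: d = 9e-6 m
Step 3: C = eps0 * eps_r * A / d
C = 8.854e-12 * 7.5 * 2799e-12 / 9e-6
Step 4: Convert to fF (multiply by 1e15).
C = 20.65 fF


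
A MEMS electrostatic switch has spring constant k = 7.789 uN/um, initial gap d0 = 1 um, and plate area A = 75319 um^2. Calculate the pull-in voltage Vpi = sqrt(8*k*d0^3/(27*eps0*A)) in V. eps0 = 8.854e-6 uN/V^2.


Step 1: Compute numerator: 8 * k * d0^3 = 8 * 7.789 * 1^3 = 62.312
Step 2: Compute denominator: 27 * eps0 * A = 27 * 8.854e-6 * 75319 = 18.00561
Step 3: Vpi = sqrt(62.312 / 18.00561)
Vpi = 1.86 V


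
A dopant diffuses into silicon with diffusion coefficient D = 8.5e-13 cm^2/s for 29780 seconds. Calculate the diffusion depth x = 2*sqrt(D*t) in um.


Step 1: Compute D*t = 8.5e-13 * 29780 = 2.5313e-08 cm^2
Step 2: sqrt(D*t) = 1.59101e-04 cm
Step 3: x = 2 * 1.59101e-04 cm = 3.18202e-04 cm
Step 4: Convert to um (1 cm = 1e4 um): x = 3.182 um


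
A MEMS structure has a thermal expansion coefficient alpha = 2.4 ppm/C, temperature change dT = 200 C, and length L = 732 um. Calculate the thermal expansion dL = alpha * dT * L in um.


Step 1: Convert CTE: alpha = 2.4 ppm/C = 2.4e-6 /C
Step 2: dL = 2.4e-6 * 200 * 732
dL = 0.3514 um


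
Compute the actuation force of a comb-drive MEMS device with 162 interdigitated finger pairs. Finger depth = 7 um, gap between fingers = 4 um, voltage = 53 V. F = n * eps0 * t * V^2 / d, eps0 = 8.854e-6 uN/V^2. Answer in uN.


Step 1: Parameters: n=162, eps0=8.854e-6 uN/V^2, t=7 um, V=53 V, d=4 um
Step 2: V^2 = 2809
Step 3: F = 162 * 8.854e-6 * 7 * 2809 / 4
F = 7.051 uN


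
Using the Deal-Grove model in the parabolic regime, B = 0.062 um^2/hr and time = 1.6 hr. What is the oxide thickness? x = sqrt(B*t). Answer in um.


Step 1: Compute B*t = 0.062 * 1.6 = 0.0992
Step 2: x = sqrt(0.0992)
x = 0.315 um


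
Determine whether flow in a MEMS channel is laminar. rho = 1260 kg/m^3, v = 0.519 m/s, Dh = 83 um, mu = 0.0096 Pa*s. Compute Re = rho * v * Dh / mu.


Step 1: Convert Dh to meters: Dh = 83e-6 m
Step 2: Re = rho * v * Dh / mu
Re = 1260 * 0.519 * 83e-6 / 0.0096
Re = 5.654
Since Re = 5.654 is below ~2300, the flow is laminar.


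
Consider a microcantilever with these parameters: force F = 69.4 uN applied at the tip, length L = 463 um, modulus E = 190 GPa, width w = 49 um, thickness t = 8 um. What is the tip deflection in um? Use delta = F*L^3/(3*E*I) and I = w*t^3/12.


Step 1: Calculate the second moment of area.
I = w * t^3 / 12 = 49 * 8^3 / 12 = 2090.6667 um^4
Step 2: Convert E to consistent units (1 GPa = 1000 uN/um^2).
E = 190 GPa = 190000 uN/um^2
Step 3: Calculate tip deflection.
delta = F * L^3 / (3 * E * I)
delta = 69.4 * 463^3 / (3 * 190000 * 2090.6667)
delta = 5.7802 um


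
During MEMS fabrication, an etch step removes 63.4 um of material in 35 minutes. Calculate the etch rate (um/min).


Step 1: Etch rate = depth / time
Step 2: rate = 63.4 / 35
rate = 1.811 um/min


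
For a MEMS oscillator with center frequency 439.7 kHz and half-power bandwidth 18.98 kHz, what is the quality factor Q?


Step 1: Q = f0 / bandwidth
Step 2: Q = 439.7 / 18.98
Q = 23.2


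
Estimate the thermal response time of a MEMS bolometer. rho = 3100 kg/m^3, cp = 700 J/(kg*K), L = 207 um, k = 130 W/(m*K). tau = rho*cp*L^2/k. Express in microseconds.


Step 1: Convert L to m: L = 207e-6 m
Step 2: L^2 = (207e-6)^2 = 4.2849e-08 m^2
Step 3: tau = 3100 * 700 * 4.2849e-08 / 130 = 7.1524869e-04 s
Step 4: Convert to microseconds (multiply by 1e6).
tau = 715.249 us


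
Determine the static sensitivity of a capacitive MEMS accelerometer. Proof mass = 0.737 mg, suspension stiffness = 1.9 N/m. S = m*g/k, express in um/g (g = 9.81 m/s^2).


Step 1: Convert mass: m = 0.737 mg = 7.37e-07 kg
Step 2: S = m * g / k = 7.37e-07 * 9.81 / 1.9
Step 3: S = 3.81e-06 m/g
Step 4: Convert to um/g: S = 3.805 um/g


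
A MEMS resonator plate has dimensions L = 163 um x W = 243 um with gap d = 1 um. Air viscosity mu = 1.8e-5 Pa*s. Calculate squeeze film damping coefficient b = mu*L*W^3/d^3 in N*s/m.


Step 1: Convert to SI.
L = 163e-6 m, W = 243e-6 m, d = 1e-6 m
Step 2: W^3 = (243e-6)^3 = 1.43e-11 m^3
Step 3: d^3 = (1e-6)^3 = 1.00e-18 m^3
Step 4: b = 1.8e-5 * 163e-6 * 1.43e-11 / 1.00e-18
b = 4.21e-02 N*s/m


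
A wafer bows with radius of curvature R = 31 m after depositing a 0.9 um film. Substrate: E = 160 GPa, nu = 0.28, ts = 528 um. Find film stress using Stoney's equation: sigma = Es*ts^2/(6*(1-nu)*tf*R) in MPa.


Step 1: Compute numerator: Es * ts^2 = 160 * 528^2 = 44605440 (GPa*um^2)
Step 2: Compute denominator (R in um): 6*(1-nu)*tf*R = 6*0.72*0.9*31e6 = 120528000.0 (um^2)
Step 3: sigma (GPa) = 44605440 / 120528000.0 = 3.70084e-01 GPa
Step 4: Convert to MPa (x1000): sigma = 370.1 MPa


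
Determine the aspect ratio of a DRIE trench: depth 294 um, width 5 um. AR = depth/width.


Step 1: AR = depth / width
Step 2: AR = 294 / 5
AR = 58.8


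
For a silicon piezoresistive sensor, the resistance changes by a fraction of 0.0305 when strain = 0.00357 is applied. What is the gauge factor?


Step 1: Identify values.
dR/R = 0.0305, strain = 0.00357
Step 2: GF = (dR/R) / strain = 0.0305 / 0.00357
GF = 8.5
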